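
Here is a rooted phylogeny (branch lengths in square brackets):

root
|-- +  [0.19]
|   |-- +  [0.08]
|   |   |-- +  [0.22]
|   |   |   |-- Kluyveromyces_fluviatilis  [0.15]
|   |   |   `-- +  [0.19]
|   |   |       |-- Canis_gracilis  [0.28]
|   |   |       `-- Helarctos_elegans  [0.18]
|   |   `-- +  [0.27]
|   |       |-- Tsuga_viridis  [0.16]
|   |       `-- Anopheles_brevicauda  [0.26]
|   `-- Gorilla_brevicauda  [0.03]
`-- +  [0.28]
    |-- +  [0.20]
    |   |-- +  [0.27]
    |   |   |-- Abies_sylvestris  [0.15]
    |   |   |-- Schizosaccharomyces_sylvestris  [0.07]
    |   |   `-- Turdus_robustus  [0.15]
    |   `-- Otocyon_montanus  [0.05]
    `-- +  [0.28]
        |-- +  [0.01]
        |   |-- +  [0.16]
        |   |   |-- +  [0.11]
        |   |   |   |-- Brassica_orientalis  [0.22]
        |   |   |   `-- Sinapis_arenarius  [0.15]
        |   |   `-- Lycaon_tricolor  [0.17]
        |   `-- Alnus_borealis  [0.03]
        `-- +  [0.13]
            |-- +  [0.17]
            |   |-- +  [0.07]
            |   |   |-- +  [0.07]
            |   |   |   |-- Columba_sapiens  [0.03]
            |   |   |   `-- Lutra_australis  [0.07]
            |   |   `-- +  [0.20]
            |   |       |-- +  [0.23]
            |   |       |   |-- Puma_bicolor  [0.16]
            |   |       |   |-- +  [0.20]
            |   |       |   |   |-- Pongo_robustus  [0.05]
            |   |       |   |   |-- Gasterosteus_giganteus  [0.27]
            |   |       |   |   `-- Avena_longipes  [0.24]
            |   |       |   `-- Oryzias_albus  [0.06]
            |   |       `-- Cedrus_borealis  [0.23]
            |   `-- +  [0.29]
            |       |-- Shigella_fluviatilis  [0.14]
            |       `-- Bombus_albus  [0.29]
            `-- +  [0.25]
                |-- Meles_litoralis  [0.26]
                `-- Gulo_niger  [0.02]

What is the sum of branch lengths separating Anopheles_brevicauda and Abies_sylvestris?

1.70

The path runs Anopheles_brevicauda → … → MRCA → … → Abies_sylvestris; the MRCA is the root of the tree.
Branch lengths along that path: 0.26 + 0.27 + 0.08 + 0.19 + 0.28 + 0.20 + 0.27 + 0.15 = 1.70.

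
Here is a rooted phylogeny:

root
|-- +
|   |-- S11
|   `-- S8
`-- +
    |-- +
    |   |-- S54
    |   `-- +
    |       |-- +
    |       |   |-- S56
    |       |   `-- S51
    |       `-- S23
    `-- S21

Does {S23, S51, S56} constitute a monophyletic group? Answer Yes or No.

The most recent common ancestor of these taxa subtends ((S56,S51),S23).
That clade has exactly 3 tips — every listed taxon and nothing else — so the group is monophyletic.

Yes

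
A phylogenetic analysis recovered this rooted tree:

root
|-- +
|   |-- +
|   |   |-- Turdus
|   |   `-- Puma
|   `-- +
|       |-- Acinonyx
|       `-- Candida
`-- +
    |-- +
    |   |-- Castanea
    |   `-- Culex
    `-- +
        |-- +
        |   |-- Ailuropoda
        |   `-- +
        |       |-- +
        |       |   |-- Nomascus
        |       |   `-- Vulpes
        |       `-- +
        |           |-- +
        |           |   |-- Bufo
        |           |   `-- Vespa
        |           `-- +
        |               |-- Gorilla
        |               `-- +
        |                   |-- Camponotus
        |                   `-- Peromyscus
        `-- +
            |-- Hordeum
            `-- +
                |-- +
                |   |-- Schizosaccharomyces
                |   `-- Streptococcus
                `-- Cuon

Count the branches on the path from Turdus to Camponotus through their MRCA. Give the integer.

11

The MRCA of Turdus and Camponotus is the root of the tree.
From Turdus up to that node: 3 branches. From Camponotus up to the same node: 8 branches. Total: 3 + 8 = 11.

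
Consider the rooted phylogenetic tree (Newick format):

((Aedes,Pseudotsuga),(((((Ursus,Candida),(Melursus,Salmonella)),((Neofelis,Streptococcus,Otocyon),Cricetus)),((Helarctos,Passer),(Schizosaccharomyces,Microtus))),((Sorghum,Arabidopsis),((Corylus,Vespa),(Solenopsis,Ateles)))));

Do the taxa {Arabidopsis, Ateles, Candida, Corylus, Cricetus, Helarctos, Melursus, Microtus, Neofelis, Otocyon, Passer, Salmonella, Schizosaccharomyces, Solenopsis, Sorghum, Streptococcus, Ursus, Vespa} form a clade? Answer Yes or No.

The most recent common ancestor of these taxa subtends (((((Ursus,Candida),(Melursus,Salmonella)),((Neofelis,Streptococcus,Otocyon),Cricetus)),((Helarctos,Passer),(Schizosaccharomyces,Microtus))),((Sorghum,Arabidopsis),((Corylus,Vespa),(Solenopsis,Ateles)))).
That clade has exactly 18 tips — every listed taxon and nothing else — so the group is monophyletic.

Yes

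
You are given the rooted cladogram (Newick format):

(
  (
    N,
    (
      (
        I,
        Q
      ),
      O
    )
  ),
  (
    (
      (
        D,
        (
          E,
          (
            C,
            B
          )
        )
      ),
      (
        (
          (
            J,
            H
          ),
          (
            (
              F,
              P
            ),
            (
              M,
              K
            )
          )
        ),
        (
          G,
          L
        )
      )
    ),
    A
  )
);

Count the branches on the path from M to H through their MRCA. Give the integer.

5

The MRCA of M and H is the node subtending ((J,H),((F,P),(M,K))).
From M up to that node: 3 branches. From H up to the same node: 2 branches. Total: 3 + 2 = 5.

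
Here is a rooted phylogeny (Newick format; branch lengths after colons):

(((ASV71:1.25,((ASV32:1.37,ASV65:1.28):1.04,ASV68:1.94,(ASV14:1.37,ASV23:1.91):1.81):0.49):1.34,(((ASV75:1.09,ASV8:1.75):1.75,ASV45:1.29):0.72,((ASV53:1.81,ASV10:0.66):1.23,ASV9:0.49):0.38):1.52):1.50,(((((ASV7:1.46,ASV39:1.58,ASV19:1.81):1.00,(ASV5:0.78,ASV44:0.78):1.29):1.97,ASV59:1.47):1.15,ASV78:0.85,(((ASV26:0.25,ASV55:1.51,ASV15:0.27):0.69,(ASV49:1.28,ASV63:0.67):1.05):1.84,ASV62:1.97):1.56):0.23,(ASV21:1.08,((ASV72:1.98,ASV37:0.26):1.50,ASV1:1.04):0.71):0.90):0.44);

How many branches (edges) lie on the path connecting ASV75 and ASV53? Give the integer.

6

The MRCA of ASV75 and ASV53 is the node subtending (((ASV75,ASV8),ASV45),((ASV53,ASV10),ASV9)).
From ASV75 up to that node: 3 branches. From ASV53 up to the same node: 3 branches. Total: 3 + 3 = 6.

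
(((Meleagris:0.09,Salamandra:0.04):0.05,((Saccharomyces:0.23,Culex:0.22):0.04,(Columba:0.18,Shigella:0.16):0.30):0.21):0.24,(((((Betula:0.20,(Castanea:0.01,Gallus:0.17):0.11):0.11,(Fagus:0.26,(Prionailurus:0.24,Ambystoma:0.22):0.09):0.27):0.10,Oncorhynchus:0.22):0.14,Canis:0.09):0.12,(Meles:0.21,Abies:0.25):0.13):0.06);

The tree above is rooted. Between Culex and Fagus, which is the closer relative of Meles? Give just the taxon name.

Fagus

The MRCA of Meles and Fagus subtends (((((Betula,(Castanea,Gallus)),(Fagus,(Prionailurus,Ambystoma))),Oncorhynchus),Canis),(Meles,Abies)) (10 taxa).
The MRCA of Meles and Culex is the root, subtending the entire tree (16 taxa).
The first is nested inside the second, so Meles shares a more recent common ancestor with Fagus.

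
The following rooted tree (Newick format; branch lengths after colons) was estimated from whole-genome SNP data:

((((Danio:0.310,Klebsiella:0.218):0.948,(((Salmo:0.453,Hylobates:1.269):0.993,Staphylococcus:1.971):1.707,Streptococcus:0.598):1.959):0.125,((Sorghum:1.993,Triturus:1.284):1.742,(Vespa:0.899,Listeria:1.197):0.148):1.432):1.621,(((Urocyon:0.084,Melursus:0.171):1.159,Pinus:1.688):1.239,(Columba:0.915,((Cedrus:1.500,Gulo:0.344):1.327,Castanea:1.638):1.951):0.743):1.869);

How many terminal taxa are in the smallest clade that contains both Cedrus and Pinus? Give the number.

7

The MRCA of Cedrus and Pinus is the node subtending (((Urocyon,Melursus),Pinus),(Columba,((Cedrus,Gulo),Castanea))).
That clade contains 7 terminal taxa: Castanea, Cedrus, Columba, Gulo, Melursus, Pinus, Urocyon.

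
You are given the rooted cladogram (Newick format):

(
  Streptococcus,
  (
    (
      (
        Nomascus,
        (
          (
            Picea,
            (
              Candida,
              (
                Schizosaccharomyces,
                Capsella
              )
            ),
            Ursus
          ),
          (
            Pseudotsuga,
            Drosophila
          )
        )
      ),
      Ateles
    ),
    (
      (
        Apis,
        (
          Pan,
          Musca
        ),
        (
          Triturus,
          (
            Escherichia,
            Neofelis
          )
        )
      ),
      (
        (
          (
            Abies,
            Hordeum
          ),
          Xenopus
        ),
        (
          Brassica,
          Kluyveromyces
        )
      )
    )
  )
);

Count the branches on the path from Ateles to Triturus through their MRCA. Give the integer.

6

The MRCA of Ateles and Triturus is the node subtending (((Nomascus,((Picea,(Candida,(Schizosaccharomyces,Capsella)),Ursus),(Pseudotsuga,Drosophila))),Ateles),((Apis,(Pan,Musca),(Triturus,(Escherichia,Neofelis))),(((Abies,Hordeum),Xenopus),(Brassica,Kluyveromyces)))).
From Ateles up to that node: 2 branches. From Triturus up to the same node: 4 branches. Total: 2 + 4 = 6.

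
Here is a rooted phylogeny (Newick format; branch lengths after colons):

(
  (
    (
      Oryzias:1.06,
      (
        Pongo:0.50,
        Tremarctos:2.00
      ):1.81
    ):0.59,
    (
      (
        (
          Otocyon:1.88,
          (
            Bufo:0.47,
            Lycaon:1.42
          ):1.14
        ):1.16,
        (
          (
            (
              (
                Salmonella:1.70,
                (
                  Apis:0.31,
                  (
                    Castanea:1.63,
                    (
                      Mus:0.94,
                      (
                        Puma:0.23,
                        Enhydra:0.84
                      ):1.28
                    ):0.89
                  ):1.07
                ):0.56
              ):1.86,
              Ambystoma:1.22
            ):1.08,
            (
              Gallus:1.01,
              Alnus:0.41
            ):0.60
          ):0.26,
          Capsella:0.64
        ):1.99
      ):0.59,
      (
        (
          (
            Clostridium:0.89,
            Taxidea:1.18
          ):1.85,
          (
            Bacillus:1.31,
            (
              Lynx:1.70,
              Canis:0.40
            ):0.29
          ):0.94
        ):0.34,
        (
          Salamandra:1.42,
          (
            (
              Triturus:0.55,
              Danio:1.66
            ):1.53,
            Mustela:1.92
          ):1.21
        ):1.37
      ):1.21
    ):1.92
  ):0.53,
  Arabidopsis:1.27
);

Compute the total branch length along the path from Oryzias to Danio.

The path runs Oryzias → … → MRCA → … → Danio; the MRCA is the node subtending ((Oryzias,(Pongo,Tremarctos)),(((Otocyon,(Bufo,Lycaon)),((((Salmonella,(Apis,(Castanea,(Mus,(Puma,Enhydra))))),Ambystoma),(Gallus,Alnus)),Capsella)),(((Clostridium,Taxidea),(Bacillus,(Lynx,Canis))),(Salamandra,((Triturus,Danio),Mustela))))).
Branch lengths along that path: 1.06 + 0.59 + 1.92 + 1.21 + 1.37 + 1.21 + 1.53 + 1.66 = 10.55.

10.55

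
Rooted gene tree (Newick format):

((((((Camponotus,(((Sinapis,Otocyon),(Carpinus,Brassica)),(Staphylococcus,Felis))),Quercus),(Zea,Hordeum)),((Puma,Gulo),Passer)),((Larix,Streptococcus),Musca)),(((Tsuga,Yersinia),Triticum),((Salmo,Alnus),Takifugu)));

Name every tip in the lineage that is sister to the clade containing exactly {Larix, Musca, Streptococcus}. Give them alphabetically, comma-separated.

The clade containing exactly {Larix, Musca, Streptococcus} attaches to the tree at the node subtending (((((Camponotus,(((Sinapis,Otocyon),(Carpinus,Brassica)),(Staphylococcus,Felis))),Quercus),(Zea,Hordeum)),((Puma,Gulo),Passer)),((Larix,Streptococcus),Musca)).
The other lineage descending from that same node — the sister group — is ((((Camponotus,(((Sinapis,Otocyon),(Carpinus,Brassica)),(Staphylococcus,Felis))),Quercus),(Zea,Hordeum)),((Puma,Gulo),Passer)); its 13 tips in alphabetical order are the answer.

Brassica, Camponotus, Carpinus, Felis, Gulo, Hordeum, Otocyon, Passer, Puma, Quercus, Sinapis, Staphylococcus, Zea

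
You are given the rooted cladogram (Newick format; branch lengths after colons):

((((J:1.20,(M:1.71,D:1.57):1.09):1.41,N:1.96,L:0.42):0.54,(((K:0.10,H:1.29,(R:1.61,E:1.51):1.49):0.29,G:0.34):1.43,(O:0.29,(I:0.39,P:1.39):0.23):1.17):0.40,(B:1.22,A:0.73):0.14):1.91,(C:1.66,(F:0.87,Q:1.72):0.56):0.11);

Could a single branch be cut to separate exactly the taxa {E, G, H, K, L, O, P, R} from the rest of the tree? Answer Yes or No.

The MRCA of the listed taxa subtends (((J,(M,D)),N,L),(((K,H,(R,E)),G),(O,(I,P))),(B,A)).
That clade also contains A, B, D, I, J, M, N, which are not in the proposed group, so the group is not monophyletic.

No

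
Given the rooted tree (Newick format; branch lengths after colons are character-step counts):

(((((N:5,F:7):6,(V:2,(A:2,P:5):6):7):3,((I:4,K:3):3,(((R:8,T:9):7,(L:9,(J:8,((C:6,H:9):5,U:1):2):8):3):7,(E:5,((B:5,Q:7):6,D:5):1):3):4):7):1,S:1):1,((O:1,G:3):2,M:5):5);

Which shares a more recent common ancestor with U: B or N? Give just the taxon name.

B

The MRCA of U and B subtends (((R,T),(L,(J,((C,H),U)))),(E,((B,Q),D))) (11 taxa).
The MRCA of U and N subtends (((N,F),(V,(A,P))),((I,K),(((R,T),(L,(J,((C,H),U)))),(E,((B,Q),D))))) (18 taxa).
The first is nested inside the second, so U shares a more recent common ancestor with B.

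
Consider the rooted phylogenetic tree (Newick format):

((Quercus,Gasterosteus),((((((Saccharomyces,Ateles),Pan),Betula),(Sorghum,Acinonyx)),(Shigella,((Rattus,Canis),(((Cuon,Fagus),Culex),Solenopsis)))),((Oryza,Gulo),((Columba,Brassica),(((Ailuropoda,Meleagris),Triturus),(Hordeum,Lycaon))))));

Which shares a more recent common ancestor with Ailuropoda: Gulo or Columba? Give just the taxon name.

Columba

The MRCA of Ailuropoda and Columba subtends ((Columba,Brassica),(((Ailuropoda,Meleagris),Triturus),(Hordeum,Lycaon))) (7 taxa).
The MRCA of Ailuropoda and Gulo subtends ((Oryza,Gulo),((Columba,Brassica),(((Ailuropoda,Meleagris),Triturus),(Hordeum,Lycaon)))) (9 taxa).
The first is nested inside the second, so Ailuropoda shares a more recent common ancestor with Columba.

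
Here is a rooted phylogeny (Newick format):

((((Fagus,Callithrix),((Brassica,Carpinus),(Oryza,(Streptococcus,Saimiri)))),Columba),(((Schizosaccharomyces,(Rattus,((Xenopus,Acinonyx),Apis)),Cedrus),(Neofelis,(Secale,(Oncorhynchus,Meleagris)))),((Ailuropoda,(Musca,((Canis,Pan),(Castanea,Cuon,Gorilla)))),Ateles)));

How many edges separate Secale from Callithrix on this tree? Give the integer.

9

The MRCA of Secale and Callithrix is the root of the tree.
From Secale up to that node: 5 branches. From Callithrix up to the same node: 4 branches. Total: 5 + 4 = 9.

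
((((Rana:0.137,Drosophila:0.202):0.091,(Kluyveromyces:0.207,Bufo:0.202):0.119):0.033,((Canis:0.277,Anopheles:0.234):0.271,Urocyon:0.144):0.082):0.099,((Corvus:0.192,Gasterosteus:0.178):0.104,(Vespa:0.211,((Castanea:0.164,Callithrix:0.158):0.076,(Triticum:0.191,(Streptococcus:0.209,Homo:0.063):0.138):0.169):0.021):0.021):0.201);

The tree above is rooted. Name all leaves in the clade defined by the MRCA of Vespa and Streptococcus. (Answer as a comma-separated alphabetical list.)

Callithrix, Castanea, Homo, Streptococcus, Triticum, Vespa

Tracing Vespa: it sits inside (Vespa,((Castanea,Callithrix),(Triticum,(Streptococcus,Homo)))).
Tracing Streptococcus: it sits inside (Streptococcus,Homo).
The smallest clade enclosing both is (Vespa,((Castanea,Callithrix),(Triticum,(Streptococcus,Homo)))); the answer is its 6 terminal taxa in alphabetical order.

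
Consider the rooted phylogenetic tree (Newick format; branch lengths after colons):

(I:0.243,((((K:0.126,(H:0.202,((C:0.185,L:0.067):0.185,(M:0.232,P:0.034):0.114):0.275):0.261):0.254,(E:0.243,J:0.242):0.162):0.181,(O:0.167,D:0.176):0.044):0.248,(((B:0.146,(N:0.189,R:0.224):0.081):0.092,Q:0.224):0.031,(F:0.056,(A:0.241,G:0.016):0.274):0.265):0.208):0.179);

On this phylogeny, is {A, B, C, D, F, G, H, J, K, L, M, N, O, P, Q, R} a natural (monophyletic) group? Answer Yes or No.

No

The MRCA of the listed taxa subtends ((((K,(H,((C,L),(M,P)))),(E,J)),(O,D)),(((B,(N,R)),Q),(F,(A,G)))).
That clade also contains E, which is not in the proposed group, so the group is not monophyletic.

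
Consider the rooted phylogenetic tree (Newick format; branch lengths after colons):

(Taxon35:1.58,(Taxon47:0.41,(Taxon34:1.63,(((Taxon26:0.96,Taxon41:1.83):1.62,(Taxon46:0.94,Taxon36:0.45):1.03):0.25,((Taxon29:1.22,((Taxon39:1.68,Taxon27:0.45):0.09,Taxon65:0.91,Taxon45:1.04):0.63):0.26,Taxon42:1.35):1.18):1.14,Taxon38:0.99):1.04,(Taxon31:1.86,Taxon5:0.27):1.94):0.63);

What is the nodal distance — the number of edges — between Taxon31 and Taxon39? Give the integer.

9

The MRCA of Taxon31 and Taxon39 is the node subtending (Taxon47,(Taxon34,(((Taxon26,Taxon41),(Taxon46,Taxon36)),((Taxon29,((Taxon39,Taxon27),Taxon65,Taxon45)),Taxon42)),Taxon38),(Taxon31,Taxon5)).
From Taxon31 up to that node: 2 branches. From Taxon39 up to the same node: 7 branches. Total: 2 + 7 = 9.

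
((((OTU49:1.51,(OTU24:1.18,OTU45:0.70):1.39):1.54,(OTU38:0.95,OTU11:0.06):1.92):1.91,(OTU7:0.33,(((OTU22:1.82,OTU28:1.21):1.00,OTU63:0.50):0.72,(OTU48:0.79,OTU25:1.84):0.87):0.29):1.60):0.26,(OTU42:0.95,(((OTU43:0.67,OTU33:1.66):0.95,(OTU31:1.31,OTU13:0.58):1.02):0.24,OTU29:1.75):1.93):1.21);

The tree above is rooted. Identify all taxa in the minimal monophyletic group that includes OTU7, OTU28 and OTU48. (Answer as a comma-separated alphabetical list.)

Tracing OTU7: it sits inside (OTU7,(((OTU22,OTU28),OTU63),(OTU48,OTU25))).
Tracing OTU28: it sits inside (OTU22,OTU28).
Tracing OTU48: it sits inside (OTU48,OTU25).
The smallest clade enclosing all 3 is (OTU7,(((OTU22,OTU28),OTU63),(OTU48,OTU25))); the answer is its 6 terminal taxa in alphabetical order.

OTU22, OTU25, OTU28, OTU48, OTU63, OTU7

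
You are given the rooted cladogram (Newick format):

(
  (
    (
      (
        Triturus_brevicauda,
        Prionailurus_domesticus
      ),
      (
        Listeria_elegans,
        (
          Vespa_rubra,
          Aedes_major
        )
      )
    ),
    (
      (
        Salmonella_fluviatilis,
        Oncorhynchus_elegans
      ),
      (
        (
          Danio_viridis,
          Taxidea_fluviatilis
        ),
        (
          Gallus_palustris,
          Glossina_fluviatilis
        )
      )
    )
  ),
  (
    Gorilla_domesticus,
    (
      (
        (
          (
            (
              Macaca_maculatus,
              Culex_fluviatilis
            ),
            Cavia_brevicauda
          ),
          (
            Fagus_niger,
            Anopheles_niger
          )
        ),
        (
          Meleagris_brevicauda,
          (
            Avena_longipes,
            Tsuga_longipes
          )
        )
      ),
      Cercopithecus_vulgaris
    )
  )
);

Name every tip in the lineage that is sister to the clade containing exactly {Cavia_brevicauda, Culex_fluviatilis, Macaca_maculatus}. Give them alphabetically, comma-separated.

The clade containing exactly {Cavia_brevicauda, Culex_fluviatilis, Macaca_maculatus} attaches to the tree at the node subtending (((Macaca_maculatus,Culex_fluviatilis),Cavia_brevicauda),(Fagus_niger,Anopheles_niger)).
The other lineage descending from that same node — the sister group — is (Fagus_niger,Anopheles_niger); its 2 tips in alphabetical order are the answer.

Anopheles_niger, Fagus_niger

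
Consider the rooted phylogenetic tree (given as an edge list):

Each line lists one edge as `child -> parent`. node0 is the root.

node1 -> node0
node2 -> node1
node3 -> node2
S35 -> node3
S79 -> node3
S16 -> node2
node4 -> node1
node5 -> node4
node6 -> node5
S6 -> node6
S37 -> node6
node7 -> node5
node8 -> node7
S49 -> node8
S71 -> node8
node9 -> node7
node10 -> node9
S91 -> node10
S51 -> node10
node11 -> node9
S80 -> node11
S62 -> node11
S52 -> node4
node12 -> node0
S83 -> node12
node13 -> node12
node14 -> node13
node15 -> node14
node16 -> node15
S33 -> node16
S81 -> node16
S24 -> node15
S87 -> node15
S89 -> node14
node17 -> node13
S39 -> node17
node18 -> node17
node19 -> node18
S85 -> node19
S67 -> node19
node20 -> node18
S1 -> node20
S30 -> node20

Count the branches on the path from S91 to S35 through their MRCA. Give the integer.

9

The MRCA of S91 and S35 is the node subtending (((S35,S79),S16),(((S6,S37),((S49,S71),((S91,S51),(S80,S62)))),S52)).
From S91 up to that node: 6 branches. From S35 up to the same node: 3 branches. Total: 6 + 3 = 9.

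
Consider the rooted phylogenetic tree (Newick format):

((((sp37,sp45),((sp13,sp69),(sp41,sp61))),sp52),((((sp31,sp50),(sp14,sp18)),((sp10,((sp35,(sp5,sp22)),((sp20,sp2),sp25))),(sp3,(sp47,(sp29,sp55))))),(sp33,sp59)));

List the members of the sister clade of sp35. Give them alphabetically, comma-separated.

sp22, sp5

sp35 attaches to the tree at the node subtending (sp35,(sp5,sp22)).
The other lineage descending from that same node — the sister group — is (sp5,sp22); its 2 tips in alphabetical order are the answer.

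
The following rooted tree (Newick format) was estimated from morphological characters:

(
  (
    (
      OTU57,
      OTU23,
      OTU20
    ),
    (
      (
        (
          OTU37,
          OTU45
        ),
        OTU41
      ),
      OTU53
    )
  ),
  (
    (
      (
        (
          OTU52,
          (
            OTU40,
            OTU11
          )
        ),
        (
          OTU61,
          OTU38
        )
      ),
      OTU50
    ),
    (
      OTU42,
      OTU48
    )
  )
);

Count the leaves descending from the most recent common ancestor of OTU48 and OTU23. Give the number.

15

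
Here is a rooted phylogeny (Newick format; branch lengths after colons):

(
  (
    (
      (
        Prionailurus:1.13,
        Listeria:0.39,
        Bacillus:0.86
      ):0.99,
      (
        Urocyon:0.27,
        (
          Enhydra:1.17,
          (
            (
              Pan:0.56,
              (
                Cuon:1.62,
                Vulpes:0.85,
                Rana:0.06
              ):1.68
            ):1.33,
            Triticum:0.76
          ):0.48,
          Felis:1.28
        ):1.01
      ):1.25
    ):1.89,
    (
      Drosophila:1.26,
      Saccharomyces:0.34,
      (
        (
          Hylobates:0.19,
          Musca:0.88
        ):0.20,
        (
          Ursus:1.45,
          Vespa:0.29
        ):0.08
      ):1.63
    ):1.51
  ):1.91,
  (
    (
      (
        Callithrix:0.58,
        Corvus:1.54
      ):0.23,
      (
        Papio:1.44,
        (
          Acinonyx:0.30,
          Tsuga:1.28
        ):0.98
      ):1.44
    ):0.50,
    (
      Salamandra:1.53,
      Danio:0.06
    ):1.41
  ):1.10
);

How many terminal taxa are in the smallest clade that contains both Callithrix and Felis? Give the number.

24

The MRCA of Callithrix and Felis is the root, so the clade is the entire tree.
That clade contains 24 terminal taxa: Acinonyx, Bacillus, Callithrix, Corvus, Cuon, Danio, Drosophila, Enhydra, Felis, Hylobates, Listeria, Musca, Pan, Papio, Prionailurus, Rana, Saccharomyces, Salamandra, Triticum, Tsuga, Urocyon, Ursus, Vespa, Vulpes.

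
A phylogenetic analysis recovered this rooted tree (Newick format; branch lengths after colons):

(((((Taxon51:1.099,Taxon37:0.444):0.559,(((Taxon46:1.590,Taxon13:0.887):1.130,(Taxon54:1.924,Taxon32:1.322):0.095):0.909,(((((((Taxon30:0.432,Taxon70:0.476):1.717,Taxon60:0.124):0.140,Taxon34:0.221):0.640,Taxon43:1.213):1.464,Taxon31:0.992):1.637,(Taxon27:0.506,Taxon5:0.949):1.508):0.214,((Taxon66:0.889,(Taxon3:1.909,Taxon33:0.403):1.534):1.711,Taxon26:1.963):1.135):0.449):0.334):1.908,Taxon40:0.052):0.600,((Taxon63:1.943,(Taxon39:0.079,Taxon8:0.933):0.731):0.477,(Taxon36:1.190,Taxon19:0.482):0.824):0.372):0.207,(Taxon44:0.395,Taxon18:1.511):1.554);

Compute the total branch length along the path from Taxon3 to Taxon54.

The path runs Taxon3 → … → MRCA → … → Taxon54; the MRCA is the node subtending (((Taxon46,Taxon13),(Taxon54,Taxon32)),(((((((Taxon30,Taxon70),Taxon60),Taxon34),Taxon43),Taxon31),(Taxon27,Taxon5)),((Taxon66,(Taxon3,Taxon33)),Taxon26))).
Branch lengths along that path: 1.909 + 1.534 + 1.711 + 1.135 + 0.449 + 0.909 + 0.095 + 1.924 = 9.666.

9.666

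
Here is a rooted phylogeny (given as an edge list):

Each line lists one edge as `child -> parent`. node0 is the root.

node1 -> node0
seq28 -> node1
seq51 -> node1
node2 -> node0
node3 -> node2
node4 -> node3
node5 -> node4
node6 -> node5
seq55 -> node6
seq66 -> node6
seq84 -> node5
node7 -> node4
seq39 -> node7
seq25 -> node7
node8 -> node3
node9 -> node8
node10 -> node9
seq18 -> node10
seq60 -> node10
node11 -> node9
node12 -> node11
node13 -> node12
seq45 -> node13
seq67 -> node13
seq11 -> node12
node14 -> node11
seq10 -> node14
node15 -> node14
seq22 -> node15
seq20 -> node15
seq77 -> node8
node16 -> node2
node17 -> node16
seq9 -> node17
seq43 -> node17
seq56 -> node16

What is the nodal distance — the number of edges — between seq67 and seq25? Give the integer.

The MRCA of seq67 and seq25 is the node subtending ((((seq55,seq66),seq84),(seq39,seq25)),(((seq18,seq60),(((seq45,seq67),seq11),(seq10,(seq22,seq20)))),seq77)).
From seq67 up to that node: 6 branches. From seq25 up to the same node: 3 branches. Total: 6 + 3 = 9.

9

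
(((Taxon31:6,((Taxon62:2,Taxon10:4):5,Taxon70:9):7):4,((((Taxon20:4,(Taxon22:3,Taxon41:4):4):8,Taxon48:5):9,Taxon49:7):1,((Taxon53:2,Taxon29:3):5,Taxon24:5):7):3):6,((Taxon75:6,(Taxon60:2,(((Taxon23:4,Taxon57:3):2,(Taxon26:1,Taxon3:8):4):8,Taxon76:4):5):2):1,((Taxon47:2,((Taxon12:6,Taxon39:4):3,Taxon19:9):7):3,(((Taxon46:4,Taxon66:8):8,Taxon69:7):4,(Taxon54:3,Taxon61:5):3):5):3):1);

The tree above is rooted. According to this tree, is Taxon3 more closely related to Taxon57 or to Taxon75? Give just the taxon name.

Taxon57

The MRCA of Taxon3 and Taxon57 subtends ((Taxon23,Taxon57),(Taxon26,Taxon3)) (4 taxa).
The MRCA of Taxon3 and Taxon75 subtends (Taxon75,(Taxon60,(((Taxon23,Taxon57),(Taxon26,Taxon3)),Taxon76))) (7 taxa).
The first is nested inside the second, so Taxon3 shares a more recent common ancestor with Taxon57.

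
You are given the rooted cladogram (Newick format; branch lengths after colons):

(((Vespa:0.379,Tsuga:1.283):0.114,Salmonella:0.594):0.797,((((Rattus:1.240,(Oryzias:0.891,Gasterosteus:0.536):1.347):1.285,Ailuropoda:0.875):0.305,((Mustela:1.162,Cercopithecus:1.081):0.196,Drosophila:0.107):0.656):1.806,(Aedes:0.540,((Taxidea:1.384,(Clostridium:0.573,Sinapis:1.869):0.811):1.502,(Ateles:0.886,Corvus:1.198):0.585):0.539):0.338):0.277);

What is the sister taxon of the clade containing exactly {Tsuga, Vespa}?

Salmonella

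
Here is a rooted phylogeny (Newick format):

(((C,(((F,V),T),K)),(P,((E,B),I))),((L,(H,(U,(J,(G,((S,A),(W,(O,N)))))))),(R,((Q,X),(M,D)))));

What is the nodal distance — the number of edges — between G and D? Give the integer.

The MRCA of G and D is the node subtending ((L,(H,(U,(J,(G,((S,A),(W,(O,N)))))))),(R,((Q,X),(M,D)))).
From G up to that node: 6 branches. From D up to the same node: 4 branches. Total: 6 + 4 = 10.

10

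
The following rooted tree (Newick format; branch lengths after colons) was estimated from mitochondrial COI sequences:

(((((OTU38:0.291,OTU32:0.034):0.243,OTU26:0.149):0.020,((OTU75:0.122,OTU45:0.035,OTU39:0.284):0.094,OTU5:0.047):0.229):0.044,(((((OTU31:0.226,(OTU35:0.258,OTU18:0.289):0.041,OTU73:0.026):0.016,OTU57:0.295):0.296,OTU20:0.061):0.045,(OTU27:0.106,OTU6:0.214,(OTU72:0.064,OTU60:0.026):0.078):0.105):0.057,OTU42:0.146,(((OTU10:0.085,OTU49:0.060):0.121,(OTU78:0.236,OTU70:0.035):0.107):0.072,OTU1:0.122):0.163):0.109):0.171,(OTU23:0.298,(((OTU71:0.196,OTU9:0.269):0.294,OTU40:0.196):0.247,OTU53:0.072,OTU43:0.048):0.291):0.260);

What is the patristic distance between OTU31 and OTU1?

0.925

The path runs OTU31 → … → MRCA → … → OTU1; the MRCA is the node subtending (((((OTU31,(OTU35,OTU18),OTU73),OTU57),OTU20),(OTU27,OTU6,(OTU72,OTU60))),OTU42,(((OTU10,OTU49),(OTU78,OTU70)),OTU1)).
Branch lengths along that path: 0.226 + 0.016 + 0.296 + 0.045 + 0.057 + 0.163 + 0.122 = 0.925.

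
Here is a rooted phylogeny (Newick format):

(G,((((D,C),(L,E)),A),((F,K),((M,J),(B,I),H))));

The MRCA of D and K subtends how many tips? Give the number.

The MRCA of D and K is the node subtending ((((D,C),(L,E)),A),((F,K),((M,J),(B,I),H))).
That clade contains 12 terminal taxa: A, B, C, D, E, F, H, I, J, K, L, M.

12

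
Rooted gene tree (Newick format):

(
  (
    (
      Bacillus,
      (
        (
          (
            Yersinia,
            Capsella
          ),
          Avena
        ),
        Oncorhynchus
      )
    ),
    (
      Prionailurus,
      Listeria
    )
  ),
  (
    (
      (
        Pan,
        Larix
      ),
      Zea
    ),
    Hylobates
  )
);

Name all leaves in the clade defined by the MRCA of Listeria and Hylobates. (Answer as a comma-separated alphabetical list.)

Avena, Bacillus, Capsella, Hylobates, Larix, Listeria, Oncorhynchus, Pan, Prionailurus, Yersinia, Zea

Tracing Listeria: it sits inside (Prionailurus,Listeria).
Tracing Hylobates: it sits inside (((Pan,Larix),Zea),Hylobates).
The smallest clade enclosing both is the whole tree (their MRCA is the root), so the answer is all 11 tips in alphabetical order.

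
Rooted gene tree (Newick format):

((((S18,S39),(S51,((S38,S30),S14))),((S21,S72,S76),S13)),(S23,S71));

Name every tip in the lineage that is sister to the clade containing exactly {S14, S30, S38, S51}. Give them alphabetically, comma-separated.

The clade containing exactly {S14, S30, S38, S51} attaches to the tree at the node subtending ((S18,S39),(S51,((S38,S30),S14))).
The other lineage descending from that same node — the sister group — is (S18,S39); its 2 tips in alphabetical order are the answer.

S18, S39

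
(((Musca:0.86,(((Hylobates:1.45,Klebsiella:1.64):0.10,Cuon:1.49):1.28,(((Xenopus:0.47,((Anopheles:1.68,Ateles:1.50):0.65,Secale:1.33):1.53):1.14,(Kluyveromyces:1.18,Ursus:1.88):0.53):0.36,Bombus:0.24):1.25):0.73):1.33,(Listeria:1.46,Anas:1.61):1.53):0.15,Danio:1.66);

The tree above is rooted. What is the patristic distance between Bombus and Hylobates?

The path runs Bombus → … → MRCA → … → Hylobates; the MRCA is the node subtending (((Hylobates,Klebsiella),Cuon),(((Xenopus,((Anopheles,Ateles),Secale)),(Kluyveromyces,Ursus)),Bombus)).
Branch lengths along that path: 0.24 + 1.25 + 1.28 + 0.10 + 1.45 = 4.32.

4.32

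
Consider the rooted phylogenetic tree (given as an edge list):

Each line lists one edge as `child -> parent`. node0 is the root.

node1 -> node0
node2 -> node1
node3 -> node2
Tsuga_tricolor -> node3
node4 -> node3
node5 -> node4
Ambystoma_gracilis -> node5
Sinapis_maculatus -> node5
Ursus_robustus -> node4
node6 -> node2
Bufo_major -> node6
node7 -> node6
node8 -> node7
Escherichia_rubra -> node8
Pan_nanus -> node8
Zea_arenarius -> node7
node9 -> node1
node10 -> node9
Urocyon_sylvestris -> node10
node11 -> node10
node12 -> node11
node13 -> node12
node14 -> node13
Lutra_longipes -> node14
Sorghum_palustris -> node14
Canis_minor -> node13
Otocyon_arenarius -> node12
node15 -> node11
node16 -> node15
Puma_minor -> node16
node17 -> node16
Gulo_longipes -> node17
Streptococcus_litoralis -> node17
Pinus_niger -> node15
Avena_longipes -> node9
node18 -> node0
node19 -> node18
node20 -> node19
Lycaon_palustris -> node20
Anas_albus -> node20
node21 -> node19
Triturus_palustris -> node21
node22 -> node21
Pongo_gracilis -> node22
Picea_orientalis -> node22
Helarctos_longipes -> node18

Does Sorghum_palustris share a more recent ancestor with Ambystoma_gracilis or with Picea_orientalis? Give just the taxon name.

The MRCA of Sorghum_palustris and Ambystoma_gracilis subtends (((Tsuga_tricolor,((Ambystoma_gracilis,Sinapis_maculatus),Ursus_robustus)),(Bufo_major,((Escherichia_rubra,Pan_nanus),Zea_arenarius))),((Urocyon_sylvestris,((((Lutra_longipes,Sorghum_palustris),Canis_minor),Otocyon_arenarius),((Puma_minor,(Gulo_longipes,Streptococcus_litoralis)),Pinus_niger))),Avena_longipes)) (18 taxa).
The MRCA of Sorghum_palustris and Picea_orientalis is the root, subtending the entire tree (24 taxa).
The first is nested inside the second, so Sorghum_palustris shares a more recent common ancestor with Ambystoma_gracilis.

Ambystoma_gracilis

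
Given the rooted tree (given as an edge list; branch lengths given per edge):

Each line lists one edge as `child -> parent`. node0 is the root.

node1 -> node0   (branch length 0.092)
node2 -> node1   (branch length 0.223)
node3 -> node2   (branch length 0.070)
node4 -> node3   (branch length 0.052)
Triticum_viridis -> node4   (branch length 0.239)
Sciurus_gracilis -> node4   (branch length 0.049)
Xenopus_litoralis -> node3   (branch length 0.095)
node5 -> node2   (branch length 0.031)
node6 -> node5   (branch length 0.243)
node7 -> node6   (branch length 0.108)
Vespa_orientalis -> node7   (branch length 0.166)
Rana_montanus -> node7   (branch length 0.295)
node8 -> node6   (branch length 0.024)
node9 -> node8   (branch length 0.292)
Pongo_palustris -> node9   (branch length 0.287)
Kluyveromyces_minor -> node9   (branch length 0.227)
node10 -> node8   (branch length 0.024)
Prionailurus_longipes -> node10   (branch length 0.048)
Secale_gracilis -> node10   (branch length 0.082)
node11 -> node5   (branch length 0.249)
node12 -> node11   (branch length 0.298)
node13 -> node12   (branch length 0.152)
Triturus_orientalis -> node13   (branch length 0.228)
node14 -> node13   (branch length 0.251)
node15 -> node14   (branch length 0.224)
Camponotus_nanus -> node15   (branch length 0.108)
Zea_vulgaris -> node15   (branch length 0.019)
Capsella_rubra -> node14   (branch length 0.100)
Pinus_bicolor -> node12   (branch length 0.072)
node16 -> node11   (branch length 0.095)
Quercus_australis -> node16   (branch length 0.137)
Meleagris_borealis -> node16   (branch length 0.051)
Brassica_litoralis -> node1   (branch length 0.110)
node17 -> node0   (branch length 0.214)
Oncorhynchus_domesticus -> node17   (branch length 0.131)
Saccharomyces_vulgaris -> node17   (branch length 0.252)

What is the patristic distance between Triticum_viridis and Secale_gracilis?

The path runs Triticum_viridis → … → MRCA → … → Secale_gracilis; the MRCA is the node subtending (((Triticum_viridis,Sciurus_gracilis),Xenopus_litoralis),(((Vespa_orientalis,Rana_montanus),((Pongo_palustris,Kluyveromyces_minor),(Prionailurus_longipes,Secale_gracilis))),(((Triturus_orientalis,((Camponotus_nanus,Zea_vulgaris),Capsella_rubra)),Pinus_bicolor),(Quercus_australis,Meleagris_borealis)))).
Branch lengths along that path: 0.239 + 0.052 + 0.070 + 0.031 + 0.243 + 0.024 + 0.024 + 0.082 = 0.765.

0.765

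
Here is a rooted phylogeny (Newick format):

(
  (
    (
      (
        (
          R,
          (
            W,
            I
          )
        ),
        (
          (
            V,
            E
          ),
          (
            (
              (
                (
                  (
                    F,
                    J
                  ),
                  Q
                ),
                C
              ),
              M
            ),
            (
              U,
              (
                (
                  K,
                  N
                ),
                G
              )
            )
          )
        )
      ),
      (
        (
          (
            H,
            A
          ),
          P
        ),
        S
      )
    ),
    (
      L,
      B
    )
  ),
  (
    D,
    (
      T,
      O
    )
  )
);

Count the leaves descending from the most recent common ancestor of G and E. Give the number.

The MRCA of G and E is the node subtending ((V,E),(((((F,J),Q),C),M),(U,((K,N),G)))).
That clade contains 11 terminal taxa: C, E, F, G, J, K, M, N, Q, U, V.

11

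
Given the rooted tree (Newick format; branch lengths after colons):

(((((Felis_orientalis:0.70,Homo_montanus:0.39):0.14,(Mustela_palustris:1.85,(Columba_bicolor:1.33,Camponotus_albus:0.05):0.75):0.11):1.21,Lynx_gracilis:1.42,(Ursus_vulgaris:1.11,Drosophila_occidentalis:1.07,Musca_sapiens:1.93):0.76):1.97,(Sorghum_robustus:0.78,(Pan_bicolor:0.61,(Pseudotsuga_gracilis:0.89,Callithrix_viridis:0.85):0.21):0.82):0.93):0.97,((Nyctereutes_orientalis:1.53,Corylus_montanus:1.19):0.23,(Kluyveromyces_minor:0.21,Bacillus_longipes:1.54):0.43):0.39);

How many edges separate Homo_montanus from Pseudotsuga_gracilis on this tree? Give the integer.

8

The MRCA of Homo_montanus and Pseudotsuga_gracilis is the node subtending ((((Felis_orientalis,Homo_montanus),(Mustela_palustris,(Columba_bicolor,Camponotus_albus))),Lynx_gracilis,(Ursus_vulgaris,Drosophila_occidentalis,Musca_sapiens)),(Sorghum_robustus,(Pan_bicolor,(Pseudotsuga_gracilis,Callithrix_viridis)))).
From Homo_montanus up to that node: 4 branches. From Pseudotsuga_gracilis up to the same node: 4 branches. Total: 4 + 4 = 8.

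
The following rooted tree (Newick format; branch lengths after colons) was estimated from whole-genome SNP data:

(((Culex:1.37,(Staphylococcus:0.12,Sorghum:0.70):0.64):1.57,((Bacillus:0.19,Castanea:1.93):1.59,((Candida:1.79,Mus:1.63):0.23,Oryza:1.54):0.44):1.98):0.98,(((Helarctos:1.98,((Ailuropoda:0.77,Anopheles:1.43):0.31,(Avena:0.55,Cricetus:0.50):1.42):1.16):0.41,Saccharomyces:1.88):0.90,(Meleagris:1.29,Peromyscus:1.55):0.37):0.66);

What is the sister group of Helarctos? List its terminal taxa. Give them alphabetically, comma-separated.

Helarctos attaches to the tree at the node subtending (Helarctos,((Ailuropoda,Anopheles),(Avena,Cricetus))).
The other lineage descending from that same node — the sister group — is ((Ailuropoda,Anopheles),(Avena,Cricetus)); its 4 tips in alphabetical order are the answer.

Ailuropoda, Anopheles, Avena, Cricetus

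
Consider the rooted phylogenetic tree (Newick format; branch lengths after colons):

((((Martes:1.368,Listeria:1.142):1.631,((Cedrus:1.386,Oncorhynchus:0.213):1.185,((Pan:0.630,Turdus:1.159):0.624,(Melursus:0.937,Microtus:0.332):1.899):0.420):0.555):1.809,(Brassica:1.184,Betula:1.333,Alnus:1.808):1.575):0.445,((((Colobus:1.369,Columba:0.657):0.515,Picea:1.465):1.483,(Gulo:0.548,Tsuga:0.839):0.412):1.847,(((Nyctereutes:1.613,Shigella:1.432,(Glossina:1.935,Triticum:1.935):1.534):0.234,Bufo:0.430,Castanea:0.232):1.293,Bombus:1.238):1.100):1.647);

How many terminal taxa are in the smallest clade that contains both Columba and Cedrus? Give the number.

The MRCA of Columba and Cedrus is the root, so the clade is the entire tree.
That clade contains 23 terminal taxa: Alnus, Betula, Bombus, Brassica, Bufo, Castanea, Cedrus, Colobus, Columba, Glossina, Gulo, Listeria, Martes, Melursus, Microtus, Nyctereutes, Oncorhynchus, Pan, Picea, Shigella, Triticum, Tsuga, Turdus.

23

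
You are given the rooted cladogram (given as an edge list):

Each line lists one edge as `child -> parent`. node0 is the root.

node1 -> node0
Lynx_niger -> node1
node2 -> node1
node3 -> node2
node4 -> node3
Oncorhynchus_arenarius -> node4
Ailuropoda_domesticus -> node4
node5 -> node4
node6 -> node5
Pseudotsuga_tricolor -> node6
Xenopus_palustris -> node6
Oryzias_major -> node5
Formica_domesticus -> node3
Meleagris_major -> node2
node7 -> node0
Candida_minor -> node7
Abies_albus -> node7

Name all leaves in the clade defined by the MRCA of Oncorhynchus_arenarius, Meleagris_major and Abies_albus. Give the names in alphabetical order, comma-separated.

Abies_albus, Ailuropoda_domesticus, Candida_minor, Formica_domesticus, Lynx_niger, Meleagris_major, Oncorhynchus_arenarius, Oryzias_major, Pseudotsuga_tricolor, Xenopus_palustris

Tracing Oncorhynchus_arenarius: it sits inside (Oncorhynchus_arenarius,Ailuropoda_domesticus,((Pseudotsuga_tricolor,Xenopus_palustris),Oryzias_major)).
Tracing Meleagris_major: it sits inside (((Oncorhynchus_arenarius,Ailuropoda_domesticus,((Pseudotsuga_tricolor,Xenopus_palustris),Oryzias_major)),Formica_domesticus),Meleagris_major).
Tracing Abies_albus: it sits inside (Candida_minor,Abies_albus).
The smallest clade enclosing all 3 is the whole tree (their MRCA is the root), so the answer is all 10 tips in alphabetical order.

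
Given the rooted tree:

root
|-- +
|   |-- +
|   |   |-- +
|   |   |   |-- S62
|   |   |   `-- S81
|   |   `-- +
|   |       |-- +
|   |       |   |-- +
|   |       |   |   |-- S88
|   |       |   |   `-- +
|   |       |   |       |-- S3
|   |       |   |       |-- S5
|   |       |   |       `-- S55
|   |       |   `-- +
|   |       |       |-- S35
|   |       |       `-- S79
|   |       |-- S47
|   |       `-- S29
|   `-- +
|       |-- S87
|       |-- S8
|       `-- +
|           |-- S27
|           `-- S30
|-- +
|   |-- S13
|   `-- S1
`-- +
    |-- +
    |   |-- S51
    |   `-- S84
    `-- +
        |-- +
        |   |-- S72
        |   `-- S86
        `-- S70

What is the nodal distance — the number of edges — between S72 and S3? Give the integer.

The MRCA of S72 and S3 is the root of the tree.
From S72 up to that node: 4 branches. From S3 up to the same node: 7 branches. Total: 4 + 7 = 11.

11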